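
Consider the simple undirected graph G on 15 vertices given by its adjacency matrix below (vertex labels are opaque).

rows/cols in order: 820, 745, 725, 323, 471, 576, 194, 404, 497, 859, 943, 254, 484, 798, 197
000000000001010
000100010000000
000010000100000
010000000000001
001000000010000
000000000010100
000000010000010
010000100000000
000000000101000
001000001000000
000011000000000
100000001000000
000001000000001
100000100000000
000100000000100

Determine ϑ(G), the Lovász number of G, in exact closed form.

15*cos(pi/15)/(cos(pi/15) + 1)

N(404) = {745, 194}, |N(404)| = 2.
N(576) = {943, 484}, |N(576)| = 2.
deg(497) = 2; N(497) = {859, 254}.
Vertex 197 has 2 neighbors: 323, 484.
Every vertex has degree 2 (N=15); connected 2-regular on 15 ⇒ C_{15}.
Distinct eigenvalues (to 6 d.p.): [2.0, 1.827091, 1.338261, 0.618034, -0.209057, -1.0, -1.618034, -1.956295].
Lovász (edge-transitive): ϑ = −15·(-2*cos(pi/15))/((2)−(-2*cos(pi/15))) = 15*cos(pi/15)/(cos(pi/15) + 1).
ϑ(G) ≈ 7.417148.
Lovász sandwich 7 ≤ 15*cos(pi/15)/(cos(pi/15) + 1) ≤ 8: both strict.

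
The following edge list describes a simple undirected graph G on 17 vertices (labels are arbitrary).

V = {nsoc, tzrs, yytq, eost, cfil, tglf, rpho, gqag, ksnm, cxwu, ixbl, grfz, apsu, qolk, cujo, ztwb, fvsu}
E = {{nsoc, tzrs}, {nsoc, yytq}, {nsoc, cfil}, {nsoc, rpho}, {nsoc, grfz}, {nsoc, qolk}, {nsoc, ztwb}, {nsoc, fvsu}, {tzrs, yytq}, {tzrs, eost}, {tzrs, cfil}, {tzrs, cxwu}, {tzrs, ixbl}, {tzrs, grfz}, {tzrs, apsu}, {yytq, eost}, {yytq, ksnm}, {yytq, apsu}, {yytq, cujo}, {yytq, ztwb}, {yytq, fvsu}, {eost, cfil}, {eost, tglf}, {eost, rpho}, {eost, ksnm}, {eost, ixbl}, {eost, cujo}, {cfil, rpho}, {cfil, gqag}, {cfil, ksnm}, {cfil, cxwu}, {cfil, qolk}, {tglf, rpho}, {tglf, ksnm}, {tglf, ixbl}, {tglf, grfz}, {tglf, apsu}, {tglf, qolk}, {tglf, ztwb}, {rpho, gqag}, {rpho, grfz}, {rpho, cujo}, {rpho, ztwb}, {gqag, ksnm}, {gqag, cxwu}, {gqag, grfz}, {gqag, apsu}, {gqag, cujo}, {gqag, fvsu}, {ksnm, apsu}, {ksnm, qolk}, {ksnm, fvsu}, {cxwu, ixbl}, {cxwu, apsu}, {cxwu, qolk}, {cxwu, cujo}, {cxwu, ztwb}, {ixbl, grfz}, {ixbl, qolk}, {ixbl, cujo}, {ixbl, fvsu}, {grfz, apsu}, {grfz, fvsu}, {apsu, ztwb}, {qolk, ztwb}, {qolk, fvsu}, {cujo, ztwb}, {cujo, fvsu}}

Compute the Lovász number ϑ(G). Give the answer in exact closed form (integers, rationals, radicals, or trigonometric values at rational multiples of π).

Vertex ixbl has 8 neighbors: tzrs, eost, tglf, cxwu, grfz, qolk, cujo, fvsu.
deg(apsu) = 8; N(apsu) = {tzrs, yytq, tglf, gqag, ksnm, cxwu, grfz, ztwb}.
Vertex nsoc has 8 neighbors: tzrs, yytq, cfil, rpho, grfz, qolk, ztwb, fvsu.
N(grfz) = {nsoc, tzrs, tglf, rpho, gqag, ixbl, apsu, fvsu}, |N(grfz)| = 8.
G on 17 vertices is 8-regular; SR(17,8,3,4) — a Paley graph.
spec(A) ≈ [8.0, 1.5616, -2.5616] (distinct, 4 d.p.).
With N=17: ϑ(G) = 17·(-(-sqrt(17)/2 - 1/2))/(8−(-sqrt(17)/2 - 1/2)) = sqrt(17).
Numerically 4.12310563.

sqrt(17)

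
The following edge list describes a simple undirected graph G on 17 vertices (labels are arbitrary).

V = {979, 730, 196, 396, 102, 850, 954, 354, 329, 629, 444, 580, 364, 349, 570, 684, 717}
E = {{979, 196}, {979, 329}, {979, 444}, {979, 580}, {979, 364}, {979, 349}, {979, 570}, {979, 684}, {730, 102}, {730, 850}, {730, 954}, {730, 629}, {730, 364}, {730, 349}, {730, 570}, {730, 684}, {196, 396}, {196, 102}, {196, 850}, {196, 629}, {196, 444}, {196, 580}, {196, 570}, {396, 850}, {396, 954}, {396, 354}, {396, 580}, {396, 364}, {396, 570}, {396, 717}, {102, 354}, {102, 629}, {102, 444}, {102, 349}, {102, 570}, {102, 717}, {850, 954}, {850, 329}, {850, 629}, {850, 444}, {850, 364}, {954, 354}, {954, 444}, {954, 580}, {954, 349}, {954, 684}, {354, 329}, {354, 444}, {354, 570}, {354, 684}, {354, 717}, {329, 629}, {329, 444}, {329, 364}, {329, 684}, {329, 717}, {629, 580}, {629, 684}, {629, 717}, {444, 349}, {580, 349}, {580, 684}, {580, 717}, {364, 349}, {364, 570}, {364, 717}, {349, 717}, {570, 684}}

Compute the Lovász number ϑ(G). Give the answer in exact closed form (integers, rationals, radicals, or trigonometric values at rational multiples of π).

Vertex 444 has 8 neighbors: 979, 196, 102, 850, 954, 354, 329, 349.
Vertex 730 has 8 neighbors: 102, 850, 954, 629, 364, 349, 570, 684.
deg(954) = 8; N(954) = {730, 396, 850, 354, 444, 580, 349, 684}.
Vertex 102 has 8 neighbors: 730, 196, 354, 629, 444, 349, 570, 717.
deg(v) = 8 for all v (|V|=17); strongly regular (17,8,3,4).
A has 3 distinct eigenvalues ≈ [8.0, 1.562, -2.562].
λ_max=8, λ_min=-sqrt(17)/2 - 1/2; ϑ = −17·λ_min/(λ_max−λ_min) = sqrt(17).
≈ 4.1231 (to 4 d.p.).

sqrt(17)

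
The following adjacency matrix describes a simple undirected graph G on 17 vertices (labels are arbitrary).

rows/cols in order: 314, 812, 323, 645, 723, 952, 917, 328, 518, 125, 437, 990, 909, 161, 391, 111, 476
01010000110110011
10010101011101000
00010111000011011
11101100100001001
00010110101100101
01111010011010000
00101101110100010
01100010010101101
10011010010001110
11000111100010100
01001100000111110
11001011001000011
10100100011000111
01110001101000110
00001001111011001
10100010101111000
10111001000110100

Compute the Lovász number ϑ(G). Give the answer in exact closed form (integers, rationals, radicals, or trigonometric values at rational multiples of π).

deg(323) = 8; N(323) = {645, 952, 917, 328, 909, 161, 111, 476}.
N(328) = {812, 323, 917, 125, 990, 161, 391, 476}, |N(328)| = 8.
deg(990) = 8; N(990) = {314, 812, 723, 917, 328, 437, 111, 476}.
N(952) = {812, 323, 645, 723, 917, 125, 437, 909}, |N(952)| = 8.
G on 17 vertices is 8-regular; SR(17,8,3,4) — a Paley graph.
Distinct eigenvalues (to 6 d.p.): [8.0, 1.561553, -2.561553].
λ_max=8, λ_min=-sqrt(17)/2 - 1/2; ϑ = −17·λ_min/(λ_max−λ_min) = sqrt(17).
≈ 4.12310563 (to 8 d.p.).

sqrt(17)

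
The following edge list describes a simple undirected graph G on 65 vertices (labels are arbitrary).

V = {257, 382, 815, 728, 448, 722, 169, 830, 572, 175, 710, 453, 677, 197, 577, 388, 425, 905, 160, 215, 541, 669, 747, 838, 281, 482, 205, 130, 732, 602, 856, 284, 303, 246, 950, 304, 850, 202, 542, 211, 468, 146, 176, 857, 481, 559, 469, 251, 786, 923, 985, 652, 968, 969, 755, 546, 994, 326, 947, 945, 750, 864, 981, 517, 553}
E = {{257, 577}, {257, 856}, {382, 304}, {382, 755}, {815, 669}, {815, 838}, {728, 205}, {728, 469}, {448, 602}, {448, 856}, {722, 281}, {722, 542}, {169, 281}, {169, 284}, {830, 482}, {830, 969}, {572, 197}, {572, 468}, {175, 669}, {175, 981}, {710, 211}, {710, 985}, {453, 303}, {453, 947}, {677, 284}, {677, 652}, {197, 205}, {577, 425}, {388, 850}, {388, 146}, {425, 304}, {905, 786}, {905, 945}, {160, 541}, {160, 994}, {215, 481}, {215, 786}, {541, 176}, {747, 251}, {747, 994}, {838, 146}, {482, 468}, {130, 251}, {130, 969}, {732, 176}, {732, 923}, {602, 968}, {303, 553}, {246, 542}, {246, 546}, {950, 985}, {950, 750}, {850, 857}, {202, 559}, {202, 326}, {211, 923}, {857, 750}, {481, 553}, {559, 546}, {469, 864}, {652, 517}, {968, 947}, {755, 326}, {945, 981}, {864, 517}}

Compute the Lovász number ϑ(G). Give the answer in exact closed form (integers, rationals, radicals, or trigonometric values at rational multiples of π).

65*cos(pi/65)/(cos(pi/65) + 1)

Vertex 468 has 2 neighbors: 572, 482.
N(202) = {559, 326}, |N(202)| = 2.
N(160) = {541, 994}, |N(160)| = 2.
Vertex 388 has 2 neighbors: 850, 146.
2-regular, N=65; connected 2-regular on 65 ⇒ C_{65}.
A has 33 distinct eigenvalues ≈ [2.0, 1.9907, 1.9627, 1.9165, 1.8523, 1.7709, 1.6729, 1.5593, 1.4312, 1.2897, 1.1361, 0.972, 0.7987, 0.618, 0.4316, 0.2411, 0.0483, -0.1449, -0.3367, -0.5254, -0.7092, -0.8864, -1.0553, -1.2143, -1.362, -1.497, -1.618, -1.7239, -1.8137, -1.8866, -1.9419, -1.979, -1.9977].
λ_max=2, λ_min=-2*cos(pi/65); ϑ = −65·λ_min/(λ_max−λ_min) = 65*cos(pi/65)/(cos(pi/65) + 1).
ϑ(G) ≈ 32.48101.
32 ≤ 65*cos(pi/65)/(cos(pi/65) + 1) ≤ 33: both strict.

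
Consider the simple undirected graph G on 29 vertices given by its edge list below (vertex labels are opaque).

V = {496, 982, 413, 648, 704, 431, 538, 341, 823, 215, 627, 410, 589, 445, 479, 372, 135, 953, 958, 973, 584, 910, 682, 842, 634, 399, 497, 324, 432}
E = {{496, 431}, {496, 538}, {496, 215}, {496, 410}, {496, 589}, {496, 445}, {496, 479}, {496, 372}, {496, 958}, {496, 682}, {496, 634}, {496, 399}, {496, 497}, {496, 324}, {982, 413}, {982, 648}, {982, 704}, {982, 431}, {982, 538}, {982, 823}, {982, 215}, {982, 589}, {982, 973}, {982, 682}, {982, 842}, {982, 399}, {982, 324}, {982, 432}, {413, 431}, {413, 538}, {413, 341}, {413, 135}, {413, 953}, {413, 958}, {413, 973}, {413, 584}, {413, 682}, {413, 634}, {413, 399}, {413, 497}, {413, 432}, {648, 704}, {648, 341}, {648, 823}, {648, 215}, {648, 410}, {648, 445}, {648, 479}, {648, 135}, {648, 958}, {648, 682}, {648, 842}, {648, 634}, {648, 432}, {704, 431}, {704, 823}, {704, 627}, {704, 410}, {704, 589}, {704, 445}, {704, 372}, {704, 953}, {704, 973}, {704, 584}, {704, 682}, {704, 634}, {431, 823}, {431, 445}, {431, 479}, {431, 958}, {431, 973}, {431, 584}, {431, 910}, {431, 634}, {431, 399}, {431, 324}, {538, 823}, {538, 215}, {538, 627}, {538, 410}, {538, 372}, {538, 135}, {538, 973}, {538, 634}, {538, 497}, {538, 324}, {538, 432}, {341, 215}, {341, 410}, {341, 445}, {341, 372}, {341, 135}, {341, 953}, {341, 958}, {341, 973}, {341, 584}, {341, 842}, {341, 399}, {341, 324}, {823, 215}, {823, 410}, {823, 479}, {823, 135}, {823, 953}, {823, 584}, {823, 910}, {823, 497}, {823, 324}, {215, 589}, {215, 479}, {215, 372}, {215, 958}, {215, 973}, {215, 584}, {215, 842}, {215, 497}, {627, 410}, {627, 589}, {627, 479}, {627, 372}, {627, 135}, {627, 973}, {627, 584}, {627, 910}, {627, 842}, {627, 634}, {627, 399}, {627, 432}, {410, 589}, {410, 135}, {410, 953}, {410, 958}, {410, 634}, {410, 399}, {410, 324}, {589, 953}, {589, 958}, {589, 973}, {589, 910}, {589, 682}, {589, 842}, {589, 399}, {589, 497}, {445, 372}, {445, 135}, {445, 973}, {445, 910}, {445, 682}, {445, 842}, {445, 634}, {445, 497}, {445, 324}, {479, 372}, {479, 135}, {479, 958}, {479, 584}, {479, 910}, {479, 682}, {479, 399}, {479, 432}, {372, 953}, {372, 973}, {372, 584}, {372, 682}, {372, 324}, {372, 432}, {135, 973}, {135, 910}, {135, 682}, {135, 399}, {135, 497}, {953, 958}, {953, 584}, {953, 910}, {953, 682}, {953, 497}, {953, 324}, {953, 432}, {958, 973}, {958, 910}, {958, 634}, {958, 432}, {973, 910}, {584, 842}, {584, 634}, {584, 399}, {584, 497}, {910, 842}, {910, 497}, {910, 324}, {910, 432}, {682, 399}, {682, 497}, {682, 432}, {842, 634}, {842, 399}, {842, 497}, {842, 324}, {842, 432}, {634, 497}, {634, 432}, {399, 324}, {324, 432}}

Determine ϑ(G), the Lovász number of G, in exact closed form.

sqrt(29)

Vertex 399 has 14 neighbors: 496, 982, 413, 431, 341, 627, 410, 589, 479, 135, 584, 682, 842, 324.
Vertex 627 has 14 neighbors: 704, 538, 410, 589, 479, 372, 135, 973, 584, 910, 842, 634, 399, 432.
deg(634) = 14; N(634) = {496, 413, 648, 704, 431, 538, 627, 410, 445, 958, 584, 842, 497, 432}.
N(982) = {413, 648, 704, 431, 538, 823, 215, 589, 973, 682, 842, 399, 324, 432}, |N(982)| = 14.
deg(v) = 14 for all v (|V|=29); SR(29,14,6,7) — a Paley graph.
The 3 distinct eigenvalues: [14.0, 2.19258, -3.19258].
Lovász: ϑ = −29(-sqrt(29)/2 - 1/2)/(14+-(-sqrt(29)/2 - 1/2)) = sqrt(29).
= 5.3851648… (decimal).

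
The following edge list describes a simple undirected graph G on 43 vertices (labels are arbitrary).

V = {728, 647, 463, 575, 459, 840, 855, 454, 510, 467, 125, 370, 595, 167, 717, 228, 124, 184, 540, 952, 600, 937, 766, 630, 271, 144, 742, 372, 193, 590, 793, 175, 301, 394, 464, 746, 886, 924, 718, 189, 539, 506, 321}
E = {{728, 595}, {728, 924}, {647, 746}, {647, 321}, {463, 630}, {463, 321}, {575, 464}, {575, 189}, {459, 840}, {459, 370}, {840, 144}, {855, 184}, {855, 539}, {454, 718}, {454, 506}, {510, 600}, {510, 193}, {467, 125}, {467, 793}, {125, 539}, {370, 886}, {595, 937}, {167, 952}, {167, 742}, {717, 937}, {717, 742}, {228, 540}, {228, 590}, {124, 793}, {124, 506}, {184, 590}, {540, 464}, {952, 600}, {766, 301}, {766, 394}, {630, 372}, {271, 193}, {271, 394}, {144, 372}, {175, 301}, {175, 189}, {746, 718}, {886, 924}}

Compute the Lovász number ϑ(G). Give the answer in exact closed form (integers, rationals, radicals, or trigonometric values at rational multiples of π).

deg(372) = 2; N(372) = {630, 144}.
N(454) = {718, 506}, |N(454)| = 2.
Vertex 600 has 2 neighbors: 510, 952.
deg(855) = 2; N(855) = {184, 539}.
Regular of degree 2 on 43 vertices: this is C_{43}, the 43-cycle.
A has 22 distinct eigenvalues ≈ [2.0, 1.979, 1.915, 1.811, 1.668, 1.49, 1.279, 1.042, 0.782, 0.506, 0.219, -0.073, -0.363, -0.646, -0.914, -1.164, -1.388, -1.583, -1.744, -1.868, -1.952, -1.995].
With N=43: ϑ(G) = 43·(-(-1)*2*cos(pi/43))/(2−(-2*cos(pi/43))) = 43*cos(pi/43)/(cos(pi/43) + 1).
Numerically 21.47128.
Check 21 ≤ 43*cos(pi/43)/(cos(pi/43) + 1) ≤ 22: both strict.

43*cos(pi/43)/(cos(pi/43) + 1)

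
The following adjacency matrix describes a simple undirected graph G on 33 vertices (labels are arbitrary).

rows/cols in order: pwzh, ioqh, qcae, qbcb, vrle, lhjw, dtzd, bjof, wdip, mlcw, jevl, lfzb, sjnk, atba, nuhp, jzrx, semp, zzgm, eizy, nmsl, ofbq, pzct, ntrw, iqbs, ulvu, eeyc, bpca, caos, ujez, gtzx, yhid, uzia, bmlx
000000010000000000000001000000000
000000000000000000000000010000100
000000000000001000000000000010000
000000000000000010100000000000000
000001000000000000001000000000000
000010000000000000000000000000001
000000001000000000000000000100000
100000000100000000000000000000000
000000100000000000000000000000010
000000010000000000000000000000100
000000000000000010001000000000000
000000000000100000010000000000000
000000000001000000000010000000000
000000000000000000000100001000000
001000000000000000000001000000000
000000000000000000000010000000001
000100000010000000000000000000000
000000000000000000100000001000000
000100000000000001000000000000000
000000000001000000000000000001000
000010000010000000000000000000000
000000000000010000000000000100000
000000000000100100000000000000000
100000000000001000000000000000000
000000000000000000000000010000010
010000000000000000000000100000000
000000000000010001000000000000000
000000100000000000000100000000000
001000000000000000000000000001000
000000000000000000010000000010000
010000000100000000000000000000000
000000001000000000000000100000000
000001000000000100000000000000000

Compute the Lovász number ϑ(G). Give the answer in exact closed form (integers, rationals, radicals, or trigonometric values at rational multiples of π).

33*cos(pi/33)/(cos(pi/33) + 1)

N(semp) = {qbcb, jevl}, |N(semp)| = 2.
Vertex gtzx has 2 neighbors: nmsl, ujez.
deg(ioqh) = 2; N(ioqh) = {eeyc, yhid}.
N(ulvu) = {eeyc, uzia}, |N(ulvu)| = 2.
deg(v) = 2 for all v (|V|=33); connected 2-regular on 33 ⇒ C_{33}.
spec(A) ≈ [2.0, 1.9639, 1.8567, 1.6825, 1.4475, 1.1601, 0.8308, 0.4715, 0.0952, -0.2846, -0.6541, -1.0, -1.3097, -1.5721, -1.7777, -1.919, -1.9909] (distinct, 4 d.p.).
−33·(-2*cos(pi/33)) / ((2)−(-2*cos(pi/33))) = 33*cos(pi/33)/(cos(pi/33) + 1) = ϑ(G).
= 16.462558592… (decimal).
α=16, χ(Ḡ)=17; ϑ=33*cos(pi/33)/(cos(pi/33) + 1) lies between (both strict).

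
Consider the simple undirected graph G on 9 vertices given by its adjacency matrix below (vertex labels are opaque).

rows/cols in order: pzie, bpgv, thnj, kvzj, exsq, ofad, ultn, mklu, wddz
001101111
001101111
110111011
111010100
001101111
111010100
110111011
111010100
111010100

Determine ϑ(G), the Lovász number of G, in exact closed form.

4

deg(pzie) = 6; N(pzie) = {thnj, kvzj, ofad, ultn, mklu, wddz}.
N(mklu) = {pzie, bpgv, thnj, exsq, ultn}, |N(mklu)| = 5.
Vertex wddz has 5 neighbors: pzie, bpgv, thnj, exsq, ultn.
Vertex bpgv has 6 neighbors: thnj, kvzj, ofad, ultn, mklu, wddz.
3 parts of sizes [4, 3, 2]; α(G) = 4 = ϑ (perfect).
≈ 4.0000000 (to 7 d.p.).
α=4, χ(Ḡ)=4; ϑ=4 lies between (collapsed).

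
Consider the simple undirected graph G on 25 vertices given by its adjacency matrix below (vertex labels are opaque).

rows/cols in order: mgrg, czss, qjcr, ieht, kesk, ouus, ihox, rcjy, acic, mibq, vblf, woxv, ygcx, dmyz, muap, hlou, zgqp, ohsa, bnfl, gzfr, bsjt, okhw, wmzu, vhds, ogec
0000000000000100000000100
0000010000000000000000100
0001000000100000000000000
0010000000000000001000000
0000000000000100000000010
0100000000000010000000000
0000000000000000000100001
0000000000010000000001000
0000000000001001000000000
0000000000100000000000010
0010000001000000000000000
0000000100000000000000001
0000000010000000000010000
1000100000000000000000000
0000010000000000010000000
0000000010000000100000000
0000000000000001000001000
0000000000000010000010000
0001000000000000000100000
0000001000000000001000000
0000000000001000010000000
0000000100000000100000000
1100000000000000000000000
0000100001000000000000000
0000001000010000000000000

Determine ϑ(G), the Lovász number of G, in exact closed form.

25*cos(pi/25)/(cos(pi/25) + 1)

N(ohsa) = {muap, bsjt}, |N(ohsa)| = 2.
Vertex gzfr has 2 neighbors: ihox, bnfl.
Vertex zgqp has 2 neighbors: hlou, okhw.
N(bsjt) = {ygcx, ohsa}, |N(bsjt)| = 2.
Every vertex has degree 2 (N=25); the odd cycle C_{25}.
Distinct eigenvalues (to 5 d.p.): [2.0, 1.93717, 1.75261, 1.45794, 1.07165, 0.61803, 0.12558, -0.37476, -0.85156, -1.27485, -1.61803, -1.85955, -1.98423].
λ_max=2, λ_min=-2*cos(pi/25); ϑ = −25·λ_min/(λ_max−λ_min) = 25*cos(pi/25)/(cos(pi/25) + 1).
Numerically 12.4505218.
Lovász sandwich 12 ≤ 25*cos(pi/25)/(cos(pi/25) + 1) ≤ 13: both strict.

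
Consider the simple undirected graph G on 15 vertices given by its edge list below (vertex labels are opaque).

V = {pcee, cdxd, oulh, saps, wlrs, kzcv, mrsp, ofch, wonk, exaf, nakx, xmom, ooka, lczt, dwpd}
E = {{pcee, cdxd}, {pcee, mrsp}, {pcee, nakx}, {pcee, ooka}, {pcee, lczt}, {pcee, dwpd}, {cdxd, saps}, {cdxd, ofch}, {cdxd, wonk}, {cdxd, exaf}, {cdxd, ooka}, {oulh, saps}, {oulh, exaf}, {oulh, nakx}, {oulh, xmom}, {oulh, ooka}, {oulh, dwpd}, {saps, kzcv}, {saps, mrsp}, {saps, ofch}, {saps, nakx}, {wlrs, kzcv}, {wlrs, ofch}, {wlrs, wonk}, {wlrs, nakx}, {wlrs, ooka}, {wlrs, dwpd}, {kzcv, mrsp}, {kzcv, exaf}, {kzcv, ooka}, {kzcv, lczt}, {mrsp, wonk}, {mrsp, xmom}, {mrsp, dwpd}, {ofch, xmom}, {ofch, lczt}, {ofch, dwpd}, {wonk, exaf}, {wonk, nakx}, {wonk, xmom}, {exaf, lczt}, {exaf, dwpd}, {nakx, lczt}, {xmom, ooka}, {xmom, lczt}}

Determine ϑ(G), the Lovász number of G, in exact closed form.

Vertex xmom has 6 neighbors: oulh, mrsp, ofch, wonk, ooka, lczt.
deg(pcee) = 6; N(pcee) = {cdxd, mrsp, nakx, ooka, lczt, dwpd}.
N(dwpd) = {pcee, oulh, wlrs, mrsp, ofch, exaf}, |N(dwpd)| = 6.
deg(lczt) = 6; N(lczt) = {pcee, kzcv, ofch, exaf, nakx, xmom}.
15-vertex 6-regular graph: this is K(6,2), the Kneser graph.
Distinct eigenvalues (to 5 d.p.): [6.0, 1.0, -3.0].
Lovász: ϑ = −15(-3)/(6+-1*(-3)) = 5.
Numerically 5.0000000.

5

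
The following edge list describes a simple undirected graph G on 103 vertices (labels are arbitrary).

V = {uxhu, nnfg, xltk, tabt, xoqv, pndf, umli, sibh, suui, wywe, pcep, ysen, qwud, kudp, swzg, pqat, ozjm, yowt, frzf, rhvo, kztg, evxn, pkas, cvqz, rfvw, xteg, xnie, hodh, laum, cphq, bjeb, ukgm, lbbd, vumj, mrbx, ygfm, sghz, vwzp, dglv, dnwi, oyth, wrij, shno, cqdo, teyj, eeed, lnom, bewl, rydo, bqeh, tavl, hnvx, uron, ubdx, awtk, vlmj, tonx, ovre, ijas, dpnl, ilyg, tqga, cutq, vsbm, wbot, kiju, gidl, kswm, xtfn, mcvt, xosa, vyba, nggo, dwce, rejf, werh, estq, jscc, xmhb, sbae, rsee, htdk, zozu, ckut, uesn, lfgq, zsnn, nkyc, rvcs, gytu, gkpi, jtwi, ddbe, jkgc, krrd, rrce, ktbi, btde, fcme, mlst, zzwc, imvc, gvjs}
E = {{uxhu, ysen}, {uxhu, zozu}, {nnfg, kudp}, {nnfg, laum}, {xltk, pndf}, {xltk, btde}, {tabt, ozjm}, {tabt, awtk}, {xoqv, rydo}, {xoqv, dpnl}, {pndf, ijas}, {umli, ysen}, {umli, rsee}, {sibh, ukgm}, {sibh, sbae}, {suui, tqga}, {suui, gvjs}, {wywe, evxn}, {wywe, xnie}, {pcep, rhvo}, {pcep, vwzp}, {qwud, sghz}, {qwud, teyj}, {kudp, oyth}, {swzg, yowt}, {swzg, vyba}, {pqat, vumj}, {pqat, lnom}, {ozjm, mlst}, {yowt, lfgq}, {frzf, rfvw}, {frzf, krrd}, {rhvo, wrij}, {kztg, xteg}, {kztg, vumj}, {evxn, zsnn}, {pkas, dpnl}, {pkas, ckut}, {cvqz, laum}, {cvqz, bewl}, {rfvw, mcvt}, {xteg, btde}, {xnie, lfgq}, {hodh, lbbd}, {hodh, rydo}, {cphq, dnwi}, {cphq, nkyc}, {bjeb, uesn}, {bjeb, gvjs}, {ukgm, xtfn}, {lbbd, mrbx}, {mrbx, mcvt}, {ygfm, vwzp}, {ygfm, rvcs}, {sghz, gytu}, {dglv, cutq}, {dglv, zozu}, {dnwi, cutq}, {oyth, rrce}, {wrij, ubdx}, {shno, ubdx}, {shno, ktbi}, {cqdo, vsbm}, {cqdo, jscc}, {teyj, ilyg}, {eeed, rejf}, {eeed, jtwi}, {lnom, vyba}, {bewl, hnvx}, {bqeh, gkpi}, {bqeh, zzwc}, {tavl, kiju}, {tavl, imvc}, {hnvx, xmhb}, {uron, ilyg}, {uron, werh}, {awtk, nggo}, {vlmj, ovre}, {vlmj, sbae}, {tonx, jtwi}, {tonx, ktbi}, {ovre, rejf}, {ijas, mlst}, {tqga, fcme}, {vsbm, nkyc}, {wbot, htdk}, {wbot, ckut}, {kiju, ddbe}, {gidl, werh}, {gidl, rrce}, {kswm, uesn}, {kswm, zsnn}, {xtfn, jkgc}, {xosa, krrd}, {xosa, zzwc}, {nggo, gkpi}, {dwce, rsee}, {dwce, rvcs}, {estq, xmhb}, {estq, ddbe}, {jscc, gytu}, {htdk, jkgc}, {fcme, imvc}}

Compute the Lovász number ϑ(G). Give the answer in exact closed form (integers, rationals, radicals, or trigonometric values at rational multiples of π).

103*cos(pi/103)/(cos(pi/103) + 1)

deg(ijas) = 2; N(ijas) = {pndf, mlst}.
deg(rejf) = 2; N(rejf) = {eeed, ovre}.
N(vumj) = {pqat, kztg}, |N(vumj)| = 2.
Vertex ygfm has 2 neighbors: vwzp, rvcs.
Every vertex has degree 2 (N=103); the odd cycle C_{103}.
spec(A) ≈ [2.0, 1.9963, 1.9851, 1.9666, 1.9408, 1.9077, 1.8675, 1.8204, 1.7665, 1.7061, 1.6393, 1.5664, 1.4876, 1.4034, 1.3139, 1.2195, 1.1206, 1.0176, 0.9107, 0.8004, 0.6872, 0.5714, 0.4535, 0.3339, 0.2131, 0.0915, -0.0305, -0.1524, -0.2736, -0.3939, -0.5127, -0.6296, -0.7442, -0.856, -0.9646, -1.0696, -1.1706, -1.2673, -1.3593, -1.4462, -1.5277, -1.6036, -1.6735, -1.7371, -1.7943, -1.8448, -1.8885, -1.9251, -1.9546, -1.9768, -1.9916, -1.9991] (distinct, 4 d.p.).
λ_max=2, λ_min=-2*cos(pi/103); ϑ = −103·λ_min/(λ_max−λ_min) = 103*cos(pi/103)/(cos(pi/103) + 1).
Numerically 51.488020.
Sandwich: α(G)=51 ≤ ϑ(G)=103*cos(pi/103)/(cos(pi/103) + 1) ≤ χ(Ḡ)=52 (both strict).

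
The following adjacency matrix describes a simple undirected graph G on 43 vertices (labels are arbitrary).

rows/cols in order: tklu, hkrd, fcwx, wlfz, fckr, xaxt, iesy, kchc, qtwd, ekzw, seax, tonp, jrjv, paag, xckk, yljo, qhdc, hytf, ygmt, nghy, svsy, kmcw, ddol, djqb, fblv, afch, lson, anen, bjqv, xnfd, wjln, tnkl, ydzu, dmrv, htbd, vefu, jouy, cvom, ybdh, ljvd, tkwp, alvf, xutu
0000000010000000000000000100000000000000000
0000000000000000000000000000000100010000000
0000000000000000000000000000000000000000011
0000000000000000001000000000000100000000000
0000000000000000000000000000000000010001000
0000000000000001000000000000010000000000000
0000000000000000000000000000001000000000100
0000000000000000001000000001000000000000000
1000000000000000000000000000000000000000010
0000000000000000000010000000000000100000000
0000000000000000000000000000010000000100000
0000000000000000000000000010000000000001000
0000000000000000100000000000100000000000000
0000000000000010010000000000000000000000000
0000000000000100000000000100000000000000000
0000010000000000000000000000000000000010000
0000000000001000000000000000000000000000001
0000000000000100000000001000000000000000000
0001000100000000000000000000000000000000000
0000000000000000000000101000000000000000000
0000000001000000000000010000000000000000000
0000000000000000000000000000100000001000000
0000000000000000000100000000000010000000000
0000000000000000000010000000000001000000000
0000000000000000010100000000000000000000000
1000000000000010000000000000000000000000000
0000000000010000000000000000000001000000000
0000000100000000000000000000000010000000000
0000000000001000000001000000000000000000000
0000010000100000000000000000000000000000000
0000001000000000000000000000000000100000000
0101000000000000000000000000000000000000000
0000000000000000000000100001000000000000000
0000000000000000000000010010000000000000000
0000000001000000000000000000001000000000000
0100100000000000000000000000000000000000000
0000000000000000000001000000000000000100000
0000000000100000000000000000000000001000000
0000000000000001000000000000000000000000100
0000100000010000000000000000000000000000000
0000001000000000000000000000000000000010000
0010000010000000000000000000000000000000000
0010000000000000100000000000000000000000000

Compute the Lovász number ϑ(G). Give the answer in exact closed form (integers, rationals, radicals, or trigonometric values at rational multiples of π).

43*cos(pi/43)/(cos(pi/43) + 1)

N(tkwp) = {iesy, ybdh}, |N(tkwp)| = 2.
Vertex dmrv has 2 neighbors: djqb, lson.
deg(iesy) = 2; N(iesy) = {wjln, tkwp}.
N(anen) = {kchc, ydzu}, |N(anen)| = 2.
Every vertex has degree 2 (N=43); a single 43-cycle (edge-transitive).
The 22 distinct eigenvalues: [2.0, 1.9787, 1.9152, 1.8109, 1.668, 1.4895, 1.2793, 1.0419, 0.7822, 0.5059, 0.2187, -0.073, -0.3633, -0.6458, -0.9145, -1.1637, -1.3881, -1.583, -1.7441, -1.868, -1.9522, -1.9947].
λ_max=2, λ_min=-2*cos(pi/43); ϑ = −43·λ_min/(λ_max−λ_min) = 43*cos(pi/43)/(cos(pi/43) + 1).
= 21.4713… (decimal).
Lovász sandwich 21 ≤ 43*cos(pi/43)/(cos(pi/43) + 1) ≤ 22: both strict.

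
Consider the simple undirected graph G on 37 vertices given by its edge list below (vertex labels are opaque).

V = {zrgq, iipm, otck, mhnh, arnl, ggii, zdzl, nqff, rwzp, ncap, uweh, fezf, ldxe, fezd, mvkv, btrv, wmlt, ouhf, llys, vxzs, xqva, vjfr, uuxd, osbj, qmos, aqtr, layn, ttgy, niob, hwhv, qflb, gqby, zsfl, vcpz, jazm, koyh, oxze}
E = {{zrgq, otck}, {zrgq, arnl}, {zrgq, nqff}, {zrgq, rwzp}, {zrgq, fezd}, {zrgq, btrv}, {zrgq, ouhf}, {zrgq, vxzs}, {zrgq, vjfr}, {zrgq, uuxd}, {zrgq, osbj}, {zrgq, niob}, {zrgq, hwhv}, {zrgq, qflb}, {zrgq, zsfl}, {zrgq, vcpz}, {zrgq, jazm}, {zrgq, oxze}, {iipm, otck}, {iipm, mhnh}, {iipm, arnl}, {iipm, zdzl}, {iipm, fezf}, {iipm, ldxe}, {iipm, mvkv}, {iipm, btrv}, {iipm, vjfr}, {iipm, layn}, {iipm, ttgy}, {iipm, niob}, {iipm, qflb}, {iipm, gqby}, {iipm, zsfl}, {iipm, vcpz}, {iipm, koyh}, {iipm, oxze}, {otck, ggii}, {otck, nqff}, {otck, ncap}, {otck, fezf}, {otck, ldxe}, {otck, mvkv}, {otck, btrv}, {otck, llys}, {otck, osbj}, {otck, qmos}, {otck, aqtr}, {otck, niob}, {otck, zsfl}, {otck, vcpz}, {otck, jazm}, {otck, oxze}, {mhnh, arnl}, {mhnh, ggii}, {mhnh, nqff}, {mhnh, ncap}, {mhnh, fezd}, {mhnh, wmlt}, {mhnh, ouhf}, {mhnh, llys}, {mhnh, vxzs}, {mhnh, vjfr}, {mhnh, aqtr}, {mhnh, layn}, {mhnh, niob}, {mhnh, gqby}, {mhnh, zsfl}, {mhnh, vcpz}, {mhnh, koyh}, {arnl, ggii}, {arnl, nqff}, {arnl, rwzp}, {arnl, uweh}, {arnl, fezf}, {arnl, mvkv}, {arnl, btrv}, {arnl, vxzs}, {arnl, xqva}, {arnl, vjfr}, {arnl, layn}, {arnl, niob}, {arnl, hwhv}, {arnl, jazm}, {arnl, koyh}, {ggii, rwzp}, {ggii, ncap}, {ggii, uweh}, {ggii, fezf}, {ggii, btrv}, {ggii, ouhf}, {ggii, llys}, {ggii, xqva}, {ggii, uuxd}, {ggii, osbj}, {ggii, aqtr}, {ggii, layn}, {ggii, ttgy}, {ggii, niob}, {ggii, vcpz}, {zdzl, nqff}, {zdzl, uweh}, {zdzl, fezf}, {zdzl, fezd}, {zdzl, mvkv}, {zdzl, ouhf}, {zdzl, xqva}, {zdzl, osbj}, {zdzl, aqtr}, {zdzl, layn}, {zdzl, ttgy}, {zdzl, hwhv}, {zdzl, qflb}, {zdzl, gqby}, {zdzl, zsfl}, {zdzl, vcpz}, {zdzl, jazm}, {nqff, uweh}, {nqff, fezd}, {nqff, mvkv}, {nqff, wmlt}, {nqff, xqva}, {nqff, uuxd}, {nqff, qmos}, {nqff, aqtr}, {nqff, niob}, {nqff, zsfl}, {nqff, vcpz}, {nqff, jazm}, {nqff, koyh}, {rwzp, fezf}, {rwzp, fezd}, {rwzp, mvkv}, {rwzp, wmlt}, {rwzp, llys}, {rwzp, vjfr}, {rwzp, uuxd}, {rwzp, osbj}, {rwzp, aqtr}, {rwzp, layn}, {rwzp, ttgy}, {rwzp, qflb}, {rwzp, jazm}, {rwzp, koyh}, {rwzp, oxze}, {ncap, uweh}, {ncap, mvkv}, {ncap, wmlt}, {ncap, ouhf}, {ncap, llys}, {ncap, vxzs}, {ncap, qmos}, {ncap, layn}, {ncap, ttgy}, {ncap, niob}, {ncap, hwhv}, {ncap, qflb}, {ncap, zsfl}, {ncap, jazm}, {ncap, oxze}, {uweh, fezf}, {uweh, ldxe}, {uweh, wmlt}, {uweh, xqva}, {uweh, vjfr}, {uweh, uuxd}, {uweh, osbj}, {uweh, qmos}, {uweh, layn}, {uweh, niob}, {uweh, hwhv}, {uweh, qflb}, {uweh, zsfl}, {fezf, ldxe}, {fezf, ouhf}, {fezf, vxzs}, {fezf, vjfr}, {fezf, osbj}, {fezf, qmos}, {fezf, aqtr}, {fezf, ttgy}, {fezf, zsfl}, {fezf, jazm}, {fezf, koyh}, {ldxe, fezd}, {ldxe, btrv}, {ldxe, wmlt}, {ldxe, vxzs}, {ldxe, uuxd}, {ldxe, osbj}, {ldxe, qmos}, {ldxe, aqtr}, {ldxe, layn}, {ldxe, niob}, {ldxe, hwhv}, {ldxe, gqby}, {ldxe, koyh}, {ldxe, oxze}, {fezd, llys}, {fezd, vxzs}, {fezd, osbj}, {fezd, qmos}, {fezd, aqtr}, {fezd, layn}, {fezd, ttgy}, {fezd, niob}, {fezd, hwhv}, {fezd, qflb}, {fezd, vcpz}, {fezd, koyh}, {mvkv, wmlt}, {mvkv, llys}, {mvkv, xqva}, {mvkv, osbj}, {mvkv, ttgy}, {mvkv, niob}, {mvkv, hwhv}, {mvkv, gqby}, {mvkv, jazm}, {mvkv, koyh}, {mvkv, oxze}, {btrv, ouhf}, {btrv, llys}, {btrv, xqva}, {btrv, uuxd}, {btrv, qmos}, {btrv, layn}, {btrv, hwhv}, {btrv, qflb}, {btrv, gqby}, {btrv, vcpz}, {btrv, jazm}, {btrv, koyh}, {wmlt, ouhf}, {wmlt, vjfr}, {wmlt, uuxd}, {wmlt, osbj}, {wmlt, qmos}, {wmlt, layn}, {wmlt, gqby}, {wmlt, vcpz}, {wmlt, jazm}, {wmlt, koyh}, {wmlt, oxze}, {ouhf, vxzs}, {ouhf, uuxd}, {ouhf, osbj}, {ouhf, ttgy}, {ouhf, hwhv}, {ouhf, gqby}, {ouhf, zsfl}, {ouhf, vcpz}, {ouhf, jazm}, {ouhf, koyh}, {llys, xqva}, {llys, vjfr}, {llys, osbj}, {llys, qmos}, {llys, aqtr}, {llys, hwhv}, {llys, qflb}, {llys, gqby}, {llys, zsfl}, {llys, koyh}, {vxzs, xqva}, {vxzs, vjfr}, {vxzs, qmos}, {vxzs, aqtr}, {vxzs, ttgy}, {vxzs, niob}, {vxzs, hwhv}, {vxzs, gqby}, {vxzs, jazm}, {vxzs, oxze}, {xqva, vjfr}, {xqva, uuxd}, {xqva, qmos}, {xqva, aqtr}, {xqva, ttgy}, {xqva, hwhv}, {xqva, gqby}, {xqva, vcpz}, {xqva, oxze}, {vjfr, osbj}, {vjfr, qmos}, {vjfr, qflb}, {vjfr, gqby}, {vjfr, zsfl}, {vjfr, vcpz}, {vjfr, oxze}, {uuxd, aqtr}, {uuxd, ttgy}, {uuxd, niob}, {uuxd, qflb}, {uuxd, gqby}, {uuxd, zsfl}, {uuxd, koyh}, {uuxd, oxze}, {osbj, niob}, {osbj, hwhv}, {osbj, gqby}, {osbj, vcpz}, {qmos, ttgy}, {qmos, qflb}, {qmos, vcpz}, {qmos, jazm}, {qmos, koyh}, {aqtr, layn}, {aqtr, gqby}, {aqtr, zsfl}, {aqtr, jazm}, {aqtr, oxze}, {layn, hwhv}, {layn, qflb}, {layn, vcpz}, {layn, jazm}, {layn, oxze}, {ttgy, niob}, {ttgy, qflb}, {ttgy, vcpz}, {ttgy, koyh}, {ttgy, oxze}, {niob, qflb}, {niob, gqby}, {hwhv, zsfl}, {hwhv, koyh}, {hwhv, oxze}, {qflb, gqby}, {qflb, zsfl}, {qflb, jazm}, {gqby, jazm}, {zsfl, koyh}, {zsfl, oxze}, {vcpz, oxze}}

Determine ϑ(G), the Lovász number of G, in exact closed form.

sqrt(37)

Vertex uuxd has 18 neighbors: zrgq, ggii, nqff, rwzp, uweh, ldxe, btrv, wmlt, ouhf, xqva, aqtr, ttgy, niob, qflb, gqby, zsfl, koyh, oxze.
Vertex qflb has 18 neighbors: zrgq, iipm, zdzl, rwzp, ncap, uweh, fezd, btrv, llys, vjfr, uuxd, qmos, layn, ttgy, niob, gqby, zsfl, jazm.
N(fezd) = {zrgq, mhnh, zdzl, nqff, rwzp, ldxe, llys, vxzs, osbj, qmos, aqtr, layn, ttgy, niob, hwhv, qflb, vcpz, koyh}, |N(fezd)| = 18.
Vertex fezf has 18 neighbors: iipm, otck, arnl, ggii, zdzl, rwzp, uweh, ldxe, ouhf, vxzs, vjfr, osbj, qmos, aqtr, ttgy, zsfl, jazm, koyh.
Every vertex has degree 18 (N=37); strongly regular (37,18,8,9).
A has 3 distinct eigenvalues ≈ [18.0, 2.541, -3.541].
Lovász: ϑ = −37(-sqrt(37)/2 - 1/2)/(18+-(-sqrt(37)/2 - 1/2)) = sqrt(37).
= 6.082763… (decimal).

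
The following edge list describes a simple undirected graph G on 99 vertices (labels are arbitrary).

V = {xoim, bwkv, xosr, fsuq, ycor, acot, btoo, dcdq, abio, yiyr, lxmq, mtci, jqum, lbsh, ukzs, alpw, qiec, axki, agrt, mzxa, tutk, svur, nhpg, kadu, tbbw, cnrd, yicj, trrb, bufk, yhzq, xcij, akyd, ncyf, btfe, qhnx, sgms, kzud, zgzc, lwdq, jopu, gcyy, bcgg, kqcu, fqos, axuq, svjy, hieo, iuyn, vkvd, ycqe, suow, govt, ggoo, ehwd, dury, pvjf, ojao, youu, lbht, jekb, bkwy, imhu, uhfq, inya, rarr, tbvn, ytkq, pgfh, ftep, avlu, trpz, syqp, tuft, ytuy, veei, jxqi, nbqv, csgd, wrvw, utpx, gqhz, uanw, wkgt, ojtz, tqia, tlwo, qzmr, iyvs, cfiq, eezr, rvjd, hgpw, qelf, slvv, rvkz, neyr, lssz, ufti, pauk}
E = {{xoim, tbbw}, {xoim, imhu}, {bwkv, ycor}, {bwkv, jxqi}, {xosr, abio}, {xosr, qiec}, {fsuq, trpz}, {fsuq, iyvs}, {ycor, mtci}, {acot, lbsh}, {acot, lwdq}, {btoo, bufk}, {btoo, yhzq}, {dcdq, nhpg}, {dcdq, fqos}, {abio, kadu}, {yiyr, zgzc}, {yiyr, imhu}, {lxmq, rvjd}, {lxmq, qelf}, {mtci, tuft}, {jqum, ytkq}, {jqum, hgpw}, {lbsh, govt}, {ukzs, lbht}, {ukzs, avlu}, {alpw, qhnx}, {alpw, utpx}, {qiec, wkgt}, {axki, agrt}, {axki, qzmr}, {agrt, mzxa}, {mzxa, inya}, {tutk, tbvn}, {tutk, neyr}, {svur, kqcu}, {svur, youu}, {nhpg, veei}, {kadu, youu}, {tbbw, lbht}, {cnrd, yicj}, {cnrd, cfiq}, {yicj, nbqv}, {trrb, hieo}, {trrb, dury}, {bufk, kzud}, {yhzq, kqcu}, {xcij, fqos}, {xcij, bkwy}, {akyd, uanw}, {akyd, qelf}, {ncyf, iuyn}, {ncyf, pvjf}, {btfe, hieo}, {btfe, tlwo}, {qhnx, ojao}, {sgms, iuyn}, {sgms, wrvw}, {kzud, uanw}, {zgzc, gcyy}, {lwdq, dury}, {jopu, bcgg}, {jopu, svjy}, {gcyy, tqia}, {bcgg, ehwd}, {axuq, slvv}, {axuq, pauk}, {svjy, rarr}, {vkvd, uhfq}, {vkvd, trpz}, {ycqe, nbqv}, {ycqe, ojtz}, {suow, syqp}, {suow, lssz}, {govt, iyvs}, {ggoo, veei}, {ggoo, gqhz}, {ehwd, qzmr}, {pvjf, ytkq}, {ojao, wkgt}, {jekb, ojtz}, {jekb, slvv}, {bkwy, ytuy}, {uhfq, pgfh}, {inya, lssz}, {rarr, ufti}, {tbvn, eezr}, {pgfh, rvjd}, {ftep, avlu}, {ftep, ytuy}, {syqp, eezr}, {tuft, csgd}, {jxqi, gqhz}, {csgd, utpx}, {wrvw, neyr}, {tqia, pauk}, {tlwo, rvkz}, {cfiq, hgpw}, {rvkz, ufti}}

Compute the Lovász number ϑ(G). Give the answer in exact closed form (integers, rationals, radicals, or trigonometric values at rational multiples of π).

99*cos(pi/99)/(cos(pi/99) + 1)

Vertex neyr has 2 neighbors: tutk, wrvw.
N(jqum) = {ytkq, hgpw}, |N(jqum)| = 2.
N(agrt) = {axki, mzxa}, |N(agrt)| = 2.
N(hieo) = {trrb, btfe}, |N(hieo)| = 2.
deg(v) = 2 for all v (|V|=99); the odd cycle C_{99}.
spec(A) ≈ [2.0, 1.995973, 1.98391, 1.963857, 1.935897, 1.900142, 1.856736, 1.805853, 1.747699, 1.682507, 1.610541, 1.532089, 1.447468, 1.357019, 1.261105, 1.160114, 1.054451, 0.944542, 0.83083, 0.713772, 0.593841, 0.471518, 0.347296, 0.221676, 0.095164, -0.031732, -0.1585, -0.28463, -0.409613, -0.532948, -0.654136, -0.77269, -0.888133, -1.0, -1.10784, -1.211219, -1.309721, -1.40295, -1.490529, -1.572106, -1.647353, -1.715967, -1.777671, -1.832217, -1.879385, -1.918986, -1.95086, -1.974878, -1.990944, -1.998993] (distinct, 6 d.p.).
λ_max=2, λ_min=-2*cos(pi/99); ϑ = −99·λ_min/(λ_max−λ_min) = 99*cos(pi/99)/(cos(pi/99) + 1).
Numerically 49.48753629.
Lovász sandwich 49 ≤ 99*cos(pi/99)/(cos(pi/99) + 1) ≤ 50: both strict.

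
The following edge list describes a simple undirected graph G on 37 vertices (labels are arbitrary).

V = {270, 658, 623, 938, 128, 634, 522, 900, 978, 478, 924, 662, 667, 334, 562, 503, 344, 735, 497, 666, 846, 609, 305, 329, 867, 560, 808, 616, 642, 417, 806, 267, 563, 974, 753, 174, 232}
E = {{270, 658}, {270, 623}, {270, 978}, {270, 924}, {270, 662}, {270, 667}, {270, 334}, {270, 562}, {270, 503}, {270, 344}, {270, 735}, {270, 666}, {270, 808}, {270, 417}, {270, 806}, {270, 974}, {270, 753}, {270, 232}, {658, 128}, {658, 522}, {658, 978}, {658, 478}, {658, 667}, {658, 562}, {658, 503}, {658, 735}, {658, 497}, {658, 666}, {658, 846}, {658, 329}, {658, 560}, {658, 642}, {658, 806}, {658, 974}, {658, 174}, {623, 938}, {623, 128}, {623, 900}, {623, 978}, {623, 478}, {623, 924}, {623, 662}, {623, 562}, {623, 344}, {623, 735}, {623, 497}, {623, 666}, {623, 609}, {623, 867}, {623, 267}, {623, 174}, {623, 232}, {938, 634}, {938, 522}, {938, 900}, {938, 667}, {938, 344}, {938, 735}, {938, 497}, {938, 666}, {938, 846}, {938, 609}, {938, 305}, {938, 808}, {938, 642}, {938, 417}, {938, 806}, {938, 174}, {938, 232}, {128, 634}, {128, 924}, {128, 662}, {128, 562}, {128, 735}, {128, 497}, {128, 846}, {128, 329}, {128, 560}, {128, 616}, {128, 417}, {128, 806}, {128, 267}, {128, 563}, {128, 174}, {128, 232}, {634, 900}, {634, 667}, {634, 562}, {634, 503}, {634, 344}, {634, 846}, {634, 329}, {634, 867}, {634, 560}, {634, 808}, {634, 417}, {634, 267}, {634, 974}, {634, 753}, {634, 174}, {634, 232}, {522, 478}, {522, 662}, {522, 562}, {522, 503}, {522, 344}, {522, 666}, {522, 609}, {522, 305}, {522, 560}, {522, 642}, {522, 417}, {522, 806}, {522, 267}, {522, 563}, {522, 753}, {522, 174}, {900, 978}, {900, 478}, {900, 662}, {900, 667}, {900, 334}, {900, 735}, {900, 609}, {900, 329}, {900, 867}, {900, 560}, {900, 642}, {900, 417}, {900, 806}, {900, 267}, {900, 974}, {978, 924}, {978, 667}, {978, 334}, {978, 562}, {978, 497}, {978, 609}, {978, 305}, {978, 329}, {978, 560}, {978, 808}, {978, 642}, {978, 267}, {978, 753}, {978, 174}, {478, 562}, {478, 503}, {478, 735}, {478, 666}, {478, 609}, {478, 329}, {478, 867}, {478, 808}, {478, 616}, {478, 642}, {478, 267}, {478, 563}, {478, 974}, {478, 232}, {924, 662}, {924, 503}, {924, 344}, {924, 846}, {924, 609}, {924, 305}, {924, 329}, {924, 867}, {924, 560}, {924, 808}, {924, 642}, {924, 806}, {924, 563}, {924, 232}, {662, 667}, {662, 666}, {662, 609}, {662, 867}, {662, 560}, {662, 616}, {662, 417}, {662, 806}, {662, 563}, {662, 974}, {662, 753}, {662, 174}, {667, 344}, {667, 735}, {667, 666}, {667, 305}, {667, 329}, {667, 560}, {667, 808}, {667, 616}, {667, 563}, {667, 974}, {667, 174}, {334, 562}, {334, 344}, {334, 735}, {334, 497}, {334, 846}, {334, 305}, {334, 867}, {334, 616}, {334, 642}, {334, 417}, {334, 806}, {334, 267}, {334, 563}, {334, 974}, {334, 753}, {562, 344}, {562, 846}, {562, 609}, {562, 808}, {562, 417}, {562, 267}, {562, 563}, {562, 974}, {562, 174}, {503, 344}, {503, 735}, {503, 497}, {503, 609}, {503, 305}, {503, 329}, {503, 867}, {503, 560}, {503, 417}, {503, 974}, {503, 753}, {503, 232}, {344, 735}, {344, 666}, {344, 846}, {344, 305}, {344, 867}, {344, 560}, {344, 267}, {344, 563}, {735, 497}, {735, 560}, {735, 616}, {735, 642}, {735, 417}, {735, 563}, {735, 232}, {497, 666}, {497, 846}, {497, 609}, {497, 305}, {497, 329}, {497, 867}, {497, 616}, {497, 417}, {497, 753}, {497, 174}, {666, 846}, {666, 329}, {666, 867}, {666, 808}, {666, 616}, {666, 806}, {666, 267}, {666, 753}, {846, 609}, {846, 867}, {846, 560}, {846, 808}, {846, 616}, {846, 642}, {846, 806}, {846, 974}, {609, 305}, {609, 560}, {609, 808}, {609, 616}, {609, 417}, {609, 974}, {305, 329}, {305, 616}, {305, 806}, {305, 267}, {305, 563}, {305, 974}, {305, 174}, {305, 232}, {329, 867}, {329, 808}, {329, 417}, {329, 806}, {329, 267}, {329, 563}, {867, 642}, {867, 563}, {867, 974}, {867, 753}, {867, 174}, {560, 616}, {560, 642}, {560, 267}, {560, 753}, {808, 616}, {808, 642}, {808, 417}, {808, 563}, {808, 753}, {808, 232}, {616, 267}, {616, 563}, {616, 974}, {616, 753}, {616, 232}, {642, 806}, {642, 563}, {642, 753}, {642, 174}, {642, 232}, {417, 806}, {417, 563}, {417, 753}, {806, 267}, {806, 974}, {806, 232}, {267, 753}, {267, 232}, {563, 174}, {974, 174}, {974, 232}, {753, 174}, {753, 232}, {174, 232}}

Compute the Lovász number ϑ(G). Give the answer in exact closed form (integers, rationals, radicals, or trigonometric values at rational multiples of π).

N(560) = {658, 128, 634, 522, 900, 978, 924, 662, 667, 503, 344, 735, 846, 609, 616, 642, 267, 753}, |N(560)| = 18.
Vertex 846 has 18 neighbors: 658, 938, 128, 634, 924, 334, 562, 344, 497, 666, 609, 867, 560, 808, 616, 642, 806, 974.
deg(478) = 18; N(478) = {658, 623, 522, 900, 562, 503, 735, 666, 609, 329, 867, 808, 616, 642, 267, 563, 974, 232}.
Vertex 634 has 18 neighbors: 938, 128, 900, 667, 562, 503, 344, 846, 329, 867, 560, 808, 417, 267, 974, 753, 174, 232.
G on 37 vertices is 18-regular; SR(37,18,8,9) — a Paley graph.
spec(A) ≈ [18.0, 2.5414, -3.5414] (distinct, 4 d.p.).
−37·(-sqrt(37)/2 - 1/2) / ((18)−(-sqrt(37)/2 - 1/2)) = sqrt(37) = ϑ(G).
Numerically 6.0827625.

sqrt(37)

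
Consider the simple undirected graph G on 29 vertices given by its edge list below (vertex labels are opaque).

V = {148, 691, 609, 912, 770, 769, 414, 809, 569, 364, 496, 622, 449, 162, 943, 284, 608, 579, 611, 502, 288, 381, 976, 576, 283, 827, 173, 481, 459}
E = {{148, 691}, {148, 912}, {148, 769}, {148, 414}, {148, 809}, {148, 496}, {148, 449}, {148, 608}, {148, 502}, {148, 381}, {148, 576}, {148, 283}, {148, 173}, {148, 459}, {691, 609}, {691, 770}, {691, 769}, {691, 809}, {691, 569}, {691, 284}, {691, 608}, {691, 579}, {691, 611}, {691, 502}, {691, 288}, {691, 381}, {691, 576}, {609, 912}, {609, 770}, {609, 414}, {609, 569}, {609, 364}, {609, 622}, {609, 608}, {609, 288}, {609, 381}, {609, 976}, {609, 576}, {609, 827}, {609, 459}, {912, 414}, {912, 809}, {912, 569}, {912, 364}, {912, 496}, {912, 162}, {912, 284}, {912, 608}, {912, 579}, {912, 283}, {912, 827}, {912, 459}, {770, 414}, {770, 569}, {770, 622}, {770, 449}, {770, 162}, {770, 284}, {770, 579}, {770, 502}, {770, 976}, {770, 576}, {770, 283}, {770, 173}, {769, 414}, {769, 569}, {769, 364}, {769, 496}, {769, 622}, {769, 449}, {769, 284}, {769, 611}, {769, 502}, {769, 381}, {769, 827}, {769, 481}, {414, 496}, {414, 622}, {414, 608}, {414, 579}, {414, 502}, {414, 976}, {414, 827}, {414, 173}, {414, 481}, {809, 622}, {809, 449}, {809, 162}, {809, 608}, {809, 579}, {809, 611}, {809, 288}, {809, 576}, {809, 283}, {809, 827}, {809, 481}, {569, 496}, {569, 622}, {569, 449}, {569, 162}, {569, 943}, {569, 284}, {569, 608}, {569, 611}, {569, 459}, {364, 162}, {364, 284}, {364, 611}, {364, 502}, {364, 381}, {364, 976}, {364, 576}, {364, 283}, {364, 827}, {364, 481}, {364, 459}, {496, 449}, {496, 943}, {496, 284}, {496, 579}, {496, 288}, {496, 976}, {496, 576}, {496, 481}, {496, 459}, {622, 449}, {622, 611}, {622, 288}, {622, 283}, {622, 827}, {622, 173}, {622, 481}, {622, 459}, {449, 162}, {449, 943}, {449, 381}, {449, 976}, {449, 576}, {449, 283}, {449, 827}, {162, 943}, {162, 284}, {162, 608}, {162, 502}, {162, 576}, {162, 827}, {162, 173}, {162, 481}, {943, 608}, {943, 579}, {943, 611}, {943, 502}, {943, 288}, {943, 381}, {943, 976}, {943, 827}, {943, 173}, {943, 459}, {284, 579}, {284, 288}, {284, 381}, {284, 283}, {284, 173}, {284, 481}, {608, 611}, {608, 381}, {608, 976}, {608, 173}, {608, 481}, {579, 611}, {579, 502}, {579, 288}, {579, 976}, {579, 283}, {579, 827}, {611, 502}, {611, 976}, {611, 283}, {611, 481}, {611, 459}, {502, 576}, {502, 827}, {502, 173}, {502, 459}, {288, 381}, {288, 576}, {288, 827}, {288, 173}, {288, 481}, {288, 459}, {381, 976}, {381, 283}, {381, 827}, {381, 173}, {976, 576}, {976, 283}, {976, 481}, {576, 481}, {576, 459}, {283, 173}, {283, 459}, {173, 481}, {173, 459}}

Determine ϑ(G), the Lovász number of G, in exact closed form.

Vertex 691 has 14 neighbors: 148, 609, 770, 769, 809, 569, 284, 608, 579, 611, 502, 288, 381, 576.
Vertex 576 has 14 neighbors: 148, 691, 609, 770, 809, 364, 496, 449, 162, 502, 288, 976, 481, 459.
Vertex 381 has 14 neighbors: 148, 691, 609, 769, 364, 449, 943, 284, 608, 288, 976, 283, 827, 173.
Vertex 364 has 14 neighbors: 609, 912, 769, 162, 284, 611, 502, 381, 976, 576, 283, 827, 481, 459.
29-vertex 14-regular graph: strongly regular (29,14,6,7).
A has 3 distinct eigenvalues ≈ [14.0, 2.192582, -3.192582].
λ_max=14, λ_min=-sqrt(29)/2 - 1/2; ϑ = −29·λ_min/(λ_max−λ_min) = sqrt(29).
≈ 5.3852 (to 4 d.p.).

sqrt(29)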